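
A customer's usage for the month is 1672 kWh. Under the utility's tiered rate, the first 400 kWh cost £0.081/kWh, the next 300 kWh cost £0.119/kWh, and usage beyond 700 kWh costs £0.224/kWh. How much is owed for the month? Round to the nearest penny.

£285.83

First 400 kWh × £0.081 = £32.40
Next 300 kWh × £0.119 = £35.70
Remaining 972 kWh × £0.224 = £217.73
Total = £285.83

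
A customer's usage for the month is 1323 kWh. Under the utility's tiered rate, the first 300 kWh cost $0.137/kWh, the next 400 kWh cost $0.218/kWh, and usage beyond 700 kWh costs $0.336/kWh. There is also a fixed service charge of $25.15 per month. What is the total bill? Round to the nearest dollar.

$363

First 300 kWh × $0.137 = $41.10
Next 400 kWh × $0.218 = $87.20
Remaining 623 kWh × $0.336 = $209.33
Energy charge = $337.63; + service $25.15 = $362.78 ≈ $363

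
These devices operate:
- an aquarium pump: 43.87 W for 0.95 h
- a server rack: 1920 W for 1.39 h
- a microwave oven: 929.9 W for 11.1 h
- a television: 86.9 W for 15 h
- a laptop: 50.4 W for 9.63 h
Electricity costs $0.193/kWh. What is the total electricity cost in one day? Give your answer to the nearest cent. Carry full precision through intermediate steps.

aquarium pump: 43.87 W × 0.95 h = 42 Wh = 0.04168 kWh
server rack: 1920 W × 1.39 h = 2,669 Wh = 2.669 kWh
microwave oven: 929.9 W × 11.1 h = 10,322 Wh = 10.32 kWh
television: 86.9 W × 15 h = 1,304 Wh = 1.304 kWh
laptop: 50.4 W × 9.63 h = 485 Wh = 0.4854 kWh
Total energy = 0.04168 + 2.669 + 10.32 + 1.304 + 0.4854 = 14.82 kWh
Cost = 14.82 kWh × $0.193 = $2.86

$2.86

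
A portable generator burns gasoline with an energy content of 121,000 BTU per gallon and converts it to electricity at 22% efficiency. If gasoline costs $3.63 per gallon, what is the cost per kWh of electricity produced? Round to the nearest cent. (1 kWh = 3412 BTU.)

Electrical output per gallon = 121,000 BTU × 0.22 / 3412 BTU/kWh = 7.802 kWh
Cost per kWh = $3.63 / 7.802 kWh = $0.465

$0.47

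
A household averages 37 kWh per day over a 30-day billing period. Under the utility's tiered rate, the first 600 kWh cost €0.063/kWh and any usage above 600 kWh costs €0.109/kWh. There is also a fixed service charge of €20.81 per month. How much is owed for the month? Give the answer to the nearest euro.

Usage = 37 kWh/day × 30 days = 1110 kWh
First 600 kWh × €0.063 = €37.80
Remaining 510 kWh × €0.109 = €55.59
Energy charge = €93.39; + service €20.81 = €114.20 ≈ €114

€114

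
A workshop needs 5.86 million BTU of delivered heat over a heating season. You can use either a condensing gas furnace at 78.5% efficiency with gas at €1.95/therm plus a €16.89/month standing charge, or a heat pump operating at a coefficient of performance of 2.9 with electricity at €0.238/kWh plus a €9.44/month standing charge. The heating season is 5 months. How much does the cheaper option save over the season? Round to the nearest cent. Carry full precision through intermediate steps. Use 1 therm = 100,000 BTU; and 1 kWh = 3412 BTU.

€41.87

Heat load = 5.86 × 10⁶ BTU = 5,860,000 BTU
Gas: input = 5,860,000 / 0.785 = 7,464,968 BTU = 74.65 therm → 74.65 × €1.95 = €145.57; + 5 × €16.89 standing = €230.02
Heat pump: 5,860,000 BTU / 3412 = 1,717 kWh heat; / 2.9 = 592.2 kWh in → × €0.238 = €140.95; + 5 × €9.44 standing = €188.15
Difference = |€230.02 − €188.15| = €41.87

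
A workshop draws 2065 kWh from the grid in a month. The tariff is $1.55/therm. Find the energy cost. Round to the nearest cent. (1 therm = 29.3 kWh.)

2065 kWh × (0.03413 therm/kWh) = 70.48 therm
Cost = 70.48 therm × $1.55/therm = $109.24

$109.24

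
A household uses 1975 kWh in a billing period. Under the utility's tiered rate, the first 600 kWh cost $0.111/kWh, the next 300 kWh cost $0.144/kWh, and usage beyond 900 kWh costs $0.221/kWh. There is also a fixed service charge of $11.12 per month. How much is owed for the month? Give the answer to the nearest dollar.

First 600 kWh × $0.111 = $66.60
Next 300 kWh × $0.144 = $43.20
Remaining 1075 kWh × $0.221 = $237.57
Energy charge = $347.38; + service $11.12 = $358.50 ≈ $358

$358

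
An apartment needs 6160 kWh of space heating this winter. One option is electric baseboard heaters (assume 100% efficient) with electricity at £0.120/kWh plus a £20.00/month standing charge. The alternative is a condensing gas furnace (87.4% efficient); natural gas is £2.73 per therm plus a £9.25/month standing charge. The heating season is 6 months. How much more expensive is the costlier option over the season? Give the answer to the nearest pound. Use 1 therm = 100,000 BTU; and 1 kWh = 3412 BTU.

Heat load = 6160 kWh × 3412 = 21,017,920 BTU
Gas: input = 21,017,920 / 0.874 = 24,047,963 BTU = 240.5 therm → 240.5 × £2.73 = £656.51; + 6 × £9.25 standing = £712.01
Electric: 21,017,920 BTU / 3412 = 6,160 kWh → × £0.120 = £739.20; + 6 × £20.00 standing = £859.20
Difference = |£712.01 − £859.20| = £147.19 ≈ £147

£147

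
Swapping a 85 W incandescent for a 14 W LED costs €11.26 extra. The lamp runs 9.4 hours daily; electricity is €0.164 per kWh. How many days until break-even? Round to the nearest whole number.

103 days

Power saved = 85 − 14 = 71 W
Daily energy saved = 71 W × 9.4 h = 667.4 Wh = 0.6674 kWh
Daily savings = 0.6674 × €0.164 = €0.1095
Payback = €11.26 / €0.1095 per day = 102.9 days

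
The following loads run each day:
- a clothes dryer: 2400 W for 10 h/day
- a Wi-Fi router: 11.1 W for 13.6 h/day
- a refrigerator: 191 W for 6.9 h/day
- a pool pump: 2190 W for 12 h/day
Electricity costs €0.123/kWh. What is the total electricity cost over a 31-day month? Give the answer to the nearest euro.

clothes dryer: 2400 W × 10 h × 31 d = 744,000 Wh = 744 kWh
Wi-Fi router: 11.1 W × 13.6 h × 31 d = 4,680 Wh = 4.68 kWh
refrigerator: 191 W × 6.9 h × 31 d = 40,855 Wh = 40.85 kWh
pool pump: 2190 W × 12 h × 31 d = 814,680 Wh = 814.7 kWh
Total energy = 744 + 4.68 + 40.85 + 814.7 = 1,604 kWh
Cost = 1,604 kWh × €0.123 = €197.32 ≈ €197

€197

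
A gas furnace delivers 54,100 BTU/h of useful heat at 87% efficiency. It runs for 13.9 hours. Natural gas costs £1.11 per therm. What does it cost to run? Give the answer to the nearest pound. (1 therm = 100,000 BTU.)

Heat delivered = 54,100 BTU/h × 13.9 h = 751,990 BTU
Gas input = 751,990 / 0.87 = 864,356 BTU
= 864,356 / 100,000 = 8.644 therm
Cost = 8.644 × £1.11/therm = £9.59 ≈ £10

£10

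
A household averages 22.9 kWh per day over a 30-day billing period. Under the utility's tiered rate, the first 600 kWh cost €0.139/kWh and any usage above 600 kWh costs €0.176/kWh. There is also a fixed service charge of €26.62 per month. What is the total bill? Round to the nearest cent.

Usage = 22.9 kWh/day × 30 days = 687 kWh
First 600 kWh × €0.139 = €83.40
Remaining 87 kWh × €0.176 = €15.31
Energy charge = €98.71; + service €26.62 = €125.33

€125.33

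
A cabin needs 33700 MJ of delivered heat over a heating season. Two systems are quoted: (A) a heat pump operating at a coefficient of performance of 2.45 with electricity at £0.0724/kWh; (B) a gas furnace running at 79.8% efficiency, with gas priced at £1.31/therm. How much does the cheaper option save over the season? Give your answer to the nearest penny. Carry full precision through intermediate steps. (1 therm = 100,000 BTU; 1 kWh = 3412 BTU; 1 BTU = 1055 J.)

Heat load = 33700 MJ = 33,700,000,000 J / 1055 = 31,943,128 BTU
Gas: input = 31,943,128 / 0.798 = 40,028,982 BTU = 400.3 therm → 400.3 × £1.31 = £524.38
Heat pump: 31,943,128 BTU / 3412 = 9,362 kWh heat; / 2.45 = 3,821 kWh in → × £0.0724 = £276.66
Difference = |£524.38 − £276.66| = £247.72

£247.72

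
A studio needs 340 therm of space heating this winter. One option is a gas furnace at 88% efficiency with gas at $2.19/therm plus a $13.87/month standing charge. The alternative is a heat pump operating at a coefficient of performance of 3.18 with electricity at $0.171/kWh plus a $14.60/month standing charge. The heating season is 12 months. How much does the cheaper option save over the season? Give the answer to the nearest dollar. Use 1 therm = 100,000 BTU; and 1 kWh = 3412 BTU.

Heat load = 340 therm × 100,000 = 34,000,000 BTU
Gas: input = 34,000,000 / 0.88 = 38,636,364 BTU = 386.4 therm → 386.4 × $2.19 = $846.14; + 12 × $13.87 standing = $1,012.58
Heat pump: 34,000,000 BTU / 3412 = 9,965 kWh heat; / 3.18 = 3,134 kWh in → × $0.171 = $535.84; + 12 × $14.60 standing = $711.04
Difference = |$1,012.58 − $711.04| = $301.53 ≈ $302

$302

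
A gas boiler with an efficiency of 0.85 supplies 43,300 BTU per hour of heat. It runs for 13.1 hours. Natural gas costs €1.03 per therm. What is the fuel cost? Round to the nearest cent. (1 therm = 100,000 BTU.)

Heat delivered = 43,300 BTU/h × 13.1 h = 567,230 BTU
Gas input = 567,230 / 0.85 = 667,329 BTU
= 667,329 / 100,000 = 6.673 therm
Cost = 6.673 × €1.03/therm = €6.87

€6.87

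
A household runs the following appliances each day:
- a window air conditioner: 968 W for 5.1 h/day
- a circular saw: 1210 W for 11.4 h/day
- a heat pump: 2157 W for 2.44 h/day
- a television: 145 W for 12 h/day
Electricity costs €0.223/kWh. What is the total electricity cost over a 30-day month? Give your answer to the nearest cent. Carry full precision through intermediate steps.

€172.16

window air conditioner: 968 W × 5.1 h × 30 d = 148,104 Wh = 148.1 kWh
circular saw: 1210 W × 11.4 h × 30 d = 413,820 Wh = 413.8 kWh
heat pump: 2157 W × 2.44 h × 30 d = 157,892 Wh = 157.9 kWh
television: 145 W × 12 h × 30 d = 52,200 Wh = 52.2 kWh
Total energy = 148.1 + 413.8 + 157.9 + 52.2 = 772 kWh
Cost = 772 kWh × €0.223 = €172.16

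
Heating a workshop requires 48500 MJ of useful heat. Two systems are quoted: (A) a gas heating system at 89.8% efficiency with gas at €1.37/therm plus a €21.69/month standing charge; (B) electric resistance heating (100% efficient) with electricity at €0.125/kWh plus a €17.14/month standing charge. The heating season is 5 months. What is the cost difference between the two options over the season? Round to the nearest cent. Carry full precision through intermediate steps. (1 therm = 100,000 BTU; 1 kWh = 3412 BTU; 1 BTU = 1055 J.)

Heat load = 48500 MJ = 48,500,000,000 J / 1055 = 45,971,564 BTU
Gas: input = 45,971,564 / 0.898 = 51,193,278 BTU = 511.9 therm → 511.9 × €1.37 = €701.35; + 5 × €21.69 standing = €809.80
Electric: 45,971,564 BTU / 3412 = 13,470 kWh → × €0.125 = €1,684.19; + 5 × €17.14 standing = €1,769.89
Difference = |€809.80 − €1,769.89| = €960.09

€960.09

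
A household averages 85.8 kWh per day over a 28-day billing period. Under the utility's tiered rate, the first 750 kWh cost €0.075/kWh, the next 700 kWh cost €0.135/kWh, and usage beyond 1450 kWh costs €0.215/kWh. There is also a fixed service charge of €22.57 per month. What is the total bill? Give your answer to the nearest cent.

Usage = 85.8 kWh/day × 28 days = 2402.4 kWh
First 750 kWh × €0.075 = €56.25
Next 700 kWh × €0.135 = €94.50
Remaining 952.4 kWh × €0.215 = €204.77
Energy charge = €355.52; + service €22.57 = €378.09

€378.09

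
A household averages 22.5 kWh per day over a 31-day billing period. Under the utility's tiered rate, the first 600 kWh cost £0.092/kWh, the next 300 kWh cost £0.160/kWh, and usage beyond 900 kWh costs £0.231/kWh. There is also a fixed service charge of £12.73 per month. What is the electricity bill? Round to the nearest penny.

£83.53

Usage = 22.5 kWh/day × 31 days = 697.5 kWh
First 600 kWh × £0.092 = £55.20
Next 97.5 kWh × £0.160 = £15.60
Remaining tier: 0 kWh (not reached)
Energy charge = £70.80; + service £12.73 = £83.53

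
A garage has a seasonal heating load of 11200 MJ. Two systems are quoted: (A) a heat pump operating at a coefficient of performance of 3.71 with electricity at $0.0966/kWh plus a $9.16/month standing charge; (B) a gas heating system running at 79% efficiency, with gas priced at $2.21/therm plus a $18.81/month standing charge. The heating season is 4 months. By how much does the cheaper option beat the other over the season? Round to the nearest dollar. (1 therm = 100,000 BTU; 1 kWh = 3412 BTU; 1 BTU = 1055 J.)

$255

Heat load = 11200 MJ = 11,200,000,000 J / 1055 = 10,616,114 BTU
Gas: input = 10,616,114 / 0.79 = 13,438,119 BTU = 134.4 therm → 134.4 × $2.21 = $296.98; + 4 × $18.81 standing = $372.22
Heat pump: 10,616,114 BTU / 3412 = 3,111 kWh heat; / 3.71 = 838.7 kWh in → × $0.0966 = $81.01; + 4 × $9.16 standing = $117.65
Difference = |$372.22 − $117.65| = $254.57 ≈ $255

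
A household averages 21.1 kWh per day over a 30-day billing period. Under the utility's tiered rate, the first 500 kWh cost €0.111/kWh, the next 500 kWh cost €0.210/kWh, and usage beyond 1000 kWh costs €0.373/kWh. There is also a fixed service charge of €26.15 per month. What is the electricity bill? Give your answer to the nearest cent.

Usage = 21.1 kWh/day × 30 days = 633 kWh
First 500 kWh × €0.111 = €55.50
Next 133 kWh × €0.210 = €27.93
Remaining tier: 0 kWh (not reached)
Energy charge = €83.43; + service €26.15 = €109.58

€109.58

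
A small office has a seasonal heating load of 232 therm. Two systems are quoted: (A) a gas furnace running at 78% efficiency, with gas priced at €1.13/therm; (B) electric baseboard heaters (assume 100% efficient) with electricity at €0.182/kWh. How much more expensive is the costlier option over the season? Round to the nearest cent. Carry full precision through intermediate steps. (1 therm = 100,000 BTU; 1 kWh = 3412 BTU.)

Heat load = 232 therm × 100,000 = 23,200,000 BTU
Gas: input = 23,200,000 / 0.780 = 29,743,590 BTU = 297.4 therm → 297.4 × €1.13 = €336.10
Electric: 23,200,000 BTU / 3412 = 6,800 kWh → × €0.182 = €1,237.51
Difference = |€336.10 − €1,237.51| = €901.41

€901.41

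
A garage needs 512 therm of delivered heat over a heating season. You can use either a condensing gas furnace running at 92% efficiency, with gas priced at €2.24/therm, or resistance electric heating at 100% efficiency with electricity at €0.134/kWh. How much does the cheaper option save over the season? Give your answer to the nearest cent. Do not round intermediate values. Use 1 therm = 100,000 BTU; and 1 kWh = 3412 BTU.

Heat load = 512 therm × 100,000 = 51,200,000 BTU
Gas: input = 51,200,000 / 0.92 = 55,652,174 BTU = 556.5 therm → 556.5 × €2.24 = €1,246.61
Electric: 51,200,000 BTU / 3412 = 15,010 kWh → × €0.134 = €2,010.79
Difference = |€1,246.61 − €2,010.79| = €764.18

€764.18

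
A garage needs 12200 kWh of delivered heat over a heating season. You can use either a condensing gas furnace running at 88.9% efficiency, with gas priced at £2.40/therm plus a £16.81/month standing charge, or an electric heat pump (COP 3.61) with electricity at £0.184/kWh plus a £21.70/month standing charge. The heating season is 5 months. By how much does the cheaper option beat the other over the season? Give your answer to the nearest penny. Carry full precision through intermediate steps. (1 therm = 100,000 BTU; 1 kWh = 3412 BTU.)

£477.49

Heat load = 12200 kWh × 3412 = 41,626,400 BTU
Gas: input = 41,626,400 / 0.889 = 46,823,847 BTU = 468.2 therm → 468.2 × £2.40 = £1,123.77; + 5 × £16.81 standing = £1,207.82
Heat pump: 41,626,400 BTU / 3412 = 12,200 kWh heat; / 3.61 = 3,380 kWh in → × £0.184 = £621.83; + 5 × £21.70 standing = £730.33
Difference = |£1,207.82 − £730.33| = £477.49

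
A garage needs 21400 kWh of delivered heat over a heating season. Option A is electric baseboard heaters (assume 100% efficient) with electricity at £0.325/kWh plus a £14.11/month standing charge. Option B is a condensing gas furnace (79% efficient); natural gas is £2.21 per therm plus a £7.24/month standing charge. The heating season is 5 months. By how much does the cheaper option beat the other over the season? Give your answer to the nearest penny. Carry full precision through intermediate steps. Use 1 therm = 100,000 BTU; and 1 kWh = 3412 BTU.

£4946.73

Heat load = 21400 kWh × 3412 = 73,016,800 BTU
Gas: input = 73,016,800 / 0.79 = 92,426,329 BTU = 924.3 therm → 924.3 × £2.21 = £2,042.62; + 5 × £7.24 standing = £2,078.82
Electric: 73,016,800 BTU / 3412 = 21,400 kWh → × £0.325 = £6,955.00; + 5 × £14.11 standing = £7,025.55
Difference = |£2,078.82 − £7,025.55| = £4,946.73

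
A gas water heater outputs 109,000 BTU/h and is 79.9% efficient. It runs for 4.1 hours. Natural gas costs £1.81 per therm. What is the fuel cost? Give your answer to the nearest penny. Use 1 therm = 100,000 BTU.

Heat delivered = 109,000 BTU/h × 4.1 h = 446,900 BTU
Gas input = 446,900 / 0.799 = 559,324 BTU
= 559,324 / 100,000 = 5.593 therm
Cost = 5.593 × £1.81/therm = £10.12

£10.12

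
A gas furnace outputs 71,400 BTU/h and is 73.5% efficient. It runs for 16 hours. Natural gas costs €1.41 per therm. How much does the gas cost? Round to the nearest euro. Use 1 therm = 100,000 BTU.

Heat delivered = 71,400 BTU/h × 16 h = 1,142,400 BTU
Gas input = 1,142,400 / 0.735 = 1,554,286 BTU
= 1,554,286 / 100,000 = 15.54 therm
Cost = 15.54 × €1.41/therm = €21.92 ≈ €22

€22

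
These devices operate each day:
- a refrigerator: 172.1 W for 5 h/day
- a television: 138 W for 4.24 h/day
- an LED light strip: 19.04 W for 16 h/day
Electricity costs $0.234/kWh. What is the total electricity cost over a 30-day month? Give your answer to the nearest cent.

$12.29

refrigerator: 172.1 W × 5 h × 30 d = 25,815 Wh = 25.82 kWh
television: 138 W × 4.24 h × 30 d = 17,554 Wh = 17.55 kWh
LED light strip: 19.04 W × 16 h × 30 d = 9,139 Wh = 9.139 kWh
Total energy = 25.82 + 17.55 + 9.139 = 52.51 kWh
Cost = 52.51 kWh × $0.234 = $12.29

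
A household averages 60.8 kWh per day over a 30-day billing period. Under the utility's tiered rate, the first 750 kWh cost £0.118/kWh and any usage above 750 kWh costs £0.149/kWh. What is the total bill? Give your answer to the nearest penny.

Usage = 60.8 kWh/day × 30 days = 1824 kWh
First 750 kWh × £0.118 = £88.50
Remaining 1074 kWh × £0.149 = £160.03
Total = £248.53

£248.53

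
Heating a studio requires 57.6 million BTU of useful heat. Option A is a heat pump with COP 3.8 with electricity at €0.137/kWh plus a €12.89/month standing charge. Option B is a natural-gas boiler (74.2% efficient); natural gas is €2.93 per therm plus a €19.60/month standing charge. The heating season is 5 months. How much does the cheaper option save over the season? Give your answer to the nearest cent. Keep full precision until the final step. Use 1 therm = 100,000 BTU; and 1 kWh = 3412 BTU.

Heat load = 57.6 × 10⁶ BTU = 57,600,000 BTU
Gas: input = 57,600,000 / 0.742 = 77,628,032 BTU = 776.3 therm → 776.3 × €2.93 = €2,274.50; + 5 × €19.60 standing = €2,372.50
Heat pump: 57,600,000 BTU / 3412 = 16,880 kWh heat; / 3.8 = 4,443 kWh in → × €0.137 = €608.63; + 5 × €12.89 standing = €673.08
Difference = |€2,372.50 − €673.08| = €1,699.43

€1699.43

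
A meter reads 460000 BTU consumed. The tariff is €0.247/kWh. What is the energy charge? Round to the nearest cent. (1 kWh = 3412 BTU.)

460000 BTU × (0.00029308 kWh/BTU) = 134.8 kWh
Cost = 134.8 kWh × €0.247/kWh = €33.30

€33.30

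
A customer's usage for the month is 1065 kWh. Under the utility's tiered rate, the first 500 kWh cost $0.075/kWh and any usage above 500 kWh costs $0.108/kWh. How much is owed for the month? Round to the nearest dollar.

$99

First 500 kWh × $0.075 = $37.50
Remaining 565 kWh × $0.108 = $61.02
Total = $98.52 ≈ $99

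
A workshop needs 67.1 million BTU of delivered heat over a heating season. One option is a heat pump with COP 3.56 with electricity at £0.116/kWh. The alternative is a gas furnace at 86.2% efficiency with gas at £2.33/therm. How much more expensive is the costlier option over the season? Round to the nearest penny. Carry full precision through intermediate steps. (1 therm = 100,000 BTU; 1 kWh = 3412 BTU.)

Heat load = 67.1 × 10⁶ BTU = 67,100,000 BTU
Gas: input = 67,100,000 / 0.862 = 77,842,227 BTU = 778.4 therm → 778.4 × £2.33 = £1,813.72
Heat pump: 67,100,000 BTU / 3412 = 19,670 kWh heat; / 3.56 = 5,524 kWh in → × £0.116 = £640.80
Difference = |£1,813.72 − £640.80| = £1,172.93

£1172.93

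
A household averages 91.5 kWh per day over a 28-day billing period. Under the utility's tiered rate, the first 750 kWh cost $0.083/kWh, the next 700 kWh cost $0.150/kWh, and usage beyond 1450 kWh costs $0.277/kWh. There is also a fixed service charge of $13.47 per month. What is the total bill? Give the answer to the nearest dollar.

Usage = 91.5 kWh/day × 28 days = 2562 kWh
First 750 kWh × $0.083 = $62.25
Next 700 kWh × $0.150 = $105.00
Remaining 1112 kWh × $0.277 = $308.02
Energy charge = $475.27; + service $13.47 = $488.74 ≈ $489

$489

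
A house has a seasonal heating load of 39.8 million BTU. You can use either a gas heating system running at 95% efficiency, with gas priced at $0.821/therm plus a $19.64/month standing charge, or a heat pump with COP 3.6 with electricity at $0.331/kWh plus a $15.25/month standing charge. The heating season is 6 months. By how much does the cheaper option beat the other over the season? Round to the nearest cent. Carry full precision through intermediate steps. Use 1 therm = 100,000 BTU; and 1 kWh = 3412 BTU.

$702.21

Heat load = 39.8 × 10⁶ BTU = 39,800,000 BTU
Gas: input = 39,800,000 / 0.95 = 41,894,737 BTU = 418.9 therm → 418.9 × $0.821 = $343.96; + 6 × $19.64 standing = $461.80
Heat pump: 39,800,000 BTU / 3412 = 11,660 kWh heat; / 3.6 = 3,240 kWh in → × $0.331 = $1,072.51; + 6 × $15.25 standing = $1,164.01
Difference = |$461.80 − $1,164.01| = $702.21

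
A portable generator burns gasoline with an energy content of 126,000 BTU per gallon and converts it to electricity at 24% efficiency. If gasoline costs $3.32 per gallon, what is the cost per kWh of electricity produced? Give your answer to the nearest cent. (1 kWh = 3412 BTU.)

$0.37

Electrical output per gallon = 126,000 BTU × 0.24 / 3412 BTU/kWh = 8.863 kWh
Cost per kWh = $3.32 / 8.863 kWh = $0.375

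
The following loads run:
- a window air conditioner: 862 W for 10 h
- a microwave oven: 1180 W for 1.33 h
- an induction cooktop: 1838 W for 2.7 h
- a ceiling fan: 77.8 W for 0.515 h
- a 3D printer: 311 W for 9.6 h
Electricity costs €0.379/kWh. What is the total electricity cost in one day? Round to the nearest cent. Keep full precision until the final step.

€6.89

window air conditioner: 862 W × 10 h = 8,620 Wh = 8.62 kWh
microwave oven: 1180 W × 1.33 h = 1,569 Wh = 1.569 kWh
induction cooktop: 1838 W × 2.7 h = 4,963 Wh = 4.963 kWh
ceiling fan: 77.8 W × 0.515 h = 40 Wh = 0.04007 kWh
3D printer: 311 W × 9.6 h = 2,986 Wh = 2.986 kWh
Total energy = 8.62 + 1.569 + 4.963 + 0.04007 + 2.986 = 18.18 kWh
Cost = 18.18 kWh × €0.379 = €6.89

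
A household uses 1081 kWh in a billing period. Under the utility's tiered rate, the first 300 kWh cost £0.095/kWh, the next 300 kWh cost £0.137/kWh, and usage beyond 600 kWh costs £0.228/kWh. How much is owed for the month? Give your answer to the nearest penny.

First 300 kWh × £0.095 = £28.50
Next 300 kWh × £0.137 = £41.10
Remaining 481 kWh × £0.228 = £109.67
Total = £179.27

£179.27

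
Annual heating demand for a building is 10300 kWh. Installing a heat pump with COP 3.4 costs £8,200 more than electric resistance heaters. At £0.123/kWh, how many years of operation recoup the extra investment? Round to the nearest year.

Resistance: 10300 kWh × £0.123 = £1,266.90/yr
Heat pump: 10300 / 3.4 = 3029 kWh in → × £0.123 = £372.62/yr
Annual savings = £894.28
Payback = £8,200 / £894.28 = 9.17 years

9 years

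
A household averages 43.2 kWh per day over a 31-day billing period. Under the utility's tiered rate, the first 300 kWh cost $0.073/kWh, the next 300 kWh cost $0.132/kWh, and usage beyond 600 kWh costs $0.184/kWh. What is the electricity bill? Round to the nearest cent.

Usage = 43.2 kWh/day × 31 days = 1339.2 kWh
First 300 kWh × $0.073 = $21.90
Next 300 kWh × $0.132 = $39.60
Remaining 739.2 kWh × $0.184 = $136.01
Total = $197.51

$197.51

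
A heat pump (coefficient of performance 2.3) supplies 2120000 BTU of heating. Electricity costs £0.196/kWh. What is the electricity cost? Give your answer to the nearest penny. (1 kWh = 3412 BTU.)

£52.95

Heat delivered = 2,120,000 BTU / 3412 = 621.3 kWh
Electrical input = 621.3 kWh / 2.3 = 270.1 kWh
Cost = 270.1 × £0.196/kWh = £52.95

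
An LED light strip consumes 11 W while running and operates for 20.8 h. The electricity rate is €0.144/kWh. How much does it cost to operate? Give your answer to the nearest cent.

€0.03

Energy = 11 W × 20.8 h = 229 Wh = 0.2288 kWh
Cost = 0.2288 kWh × €0.144/kWh = €0.03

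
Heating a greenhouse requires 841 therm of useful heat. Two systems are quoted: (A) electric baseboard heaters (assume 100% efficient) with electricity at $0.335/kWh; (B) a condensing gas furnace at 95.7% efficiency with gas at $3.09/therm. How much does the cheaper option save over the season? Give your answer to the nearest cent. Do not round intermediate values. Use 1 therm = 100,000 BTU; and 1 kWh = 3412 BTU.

$5541.73

Heat load = 841 therm × 100,000 = 84,100,000 BTU
Gas: input = 84,100,000 / 0.957 = 87,878,788 BTU = 878.8 therm → 878.8 × $3.09 = $2,715.45
Electric: 84,100,000 BTU / 3412 = 24,650 kWh → × $0.335 = $8,257.18
Difference = |$2,715.45 − $8,257.18| = $5,541.73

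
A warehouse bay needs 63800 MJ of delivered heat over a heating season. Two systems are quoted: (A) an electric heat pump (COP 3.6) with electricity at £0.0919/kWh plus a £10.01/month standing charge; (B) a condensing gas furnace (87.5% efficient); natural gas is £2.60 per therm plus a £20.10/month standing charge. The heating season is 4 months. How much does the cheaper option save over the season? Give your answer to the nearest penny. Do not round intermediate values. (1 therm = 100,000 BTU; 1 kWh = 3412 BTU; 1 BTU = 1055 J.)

Heat load = 63800 MJ = 63,800,000,000 J / 1055 = 60,473,934 BTU
Gas: input = 60,473,934 / 0.875 = 69,113,067 BTU = 691.1 therm → 691.1 × £2.60 = £1,796.94; + 4 × £20.10 standing = £1,877.34
Heat pump: 60,473,934 BTU / 3412 = 17,720 kWh heat; / 3.6 = 4,923 kWh in → × £0.0919 = £452.45; + 4 × £10.01 standing = £492.49
Difference = |£1,877.34 − £492.49| = £1,384.85

£1384.85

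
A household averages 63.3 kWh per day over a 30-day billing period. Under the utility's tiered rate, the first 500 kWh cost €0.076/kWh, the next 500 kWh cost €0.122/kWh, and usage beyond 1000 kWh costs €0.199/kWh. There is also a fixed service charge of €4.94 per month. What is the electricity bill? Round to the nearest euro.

€283

Usage = 63.3 kWh/day × 30 days = 1899 kWh
First 500 kWh × €0.076 = €38.00
Next 500 kWh × €0.122 = €61.00
Remaining 899 kWh × €0.199 = €178.90
Energy charge = €277.90; + service €4.94 = €282.84 ≈ €283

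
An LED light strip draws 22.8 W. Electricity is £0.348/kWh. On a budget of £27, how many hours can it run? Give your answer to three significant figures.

Energy budget = £27 / £0.348 per kWh = 77.59 kWh = 77,586 Wh
Runtime = 77,586 Wh / 22.8 W = 3,403 h

3400 h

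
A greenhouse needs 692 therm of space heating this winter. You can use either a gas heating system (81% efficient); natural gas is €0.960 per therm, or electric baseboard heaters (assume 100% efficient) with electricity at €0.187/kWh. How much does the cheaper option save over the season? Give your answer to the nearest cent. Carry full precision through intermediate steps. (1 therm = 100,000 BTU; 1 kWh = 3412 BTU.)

€2972.47

Heat load = 692 therm × 100,000 = 69,200,000 BTU
Gas: input = 69,200,000 / 0.81 = 85,432,099 BTU = 854.3 therm → 854.3 × €0.960 = €820.15
Electric: 69,200,000 BTU / 3412 = 20,280 kWh → × €0.187 = €3,792.61
Difference = |€820.15 − €3,792.61| = €2,972.47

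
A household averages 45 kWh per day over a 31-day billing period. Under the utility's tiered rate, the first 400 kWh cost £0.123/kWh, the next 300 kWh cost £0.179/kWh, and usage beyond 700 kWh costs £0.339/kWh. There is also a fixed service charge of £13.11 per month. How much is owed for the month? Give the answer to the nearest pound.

Usage = 45 kWh/day × 31 days = 1395 kWh
First 400 kWh × £0.123 = £49.20
Next 300 kWh × £0.179 = £53.70
Remaining 695 kWh × £0.339 = £235.61
Energy charge = £338.50; + service £13.11 = £351.62 ≈ £352

£352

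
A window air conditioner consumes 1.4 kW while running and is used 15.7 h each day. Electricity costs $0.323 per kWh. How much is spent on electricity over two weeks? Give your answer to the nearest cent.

Energy = 1400 W × 15.7 h/day × 14 days = 307,720 Wh = 307.7 kWh
Cost = 307.7 kWh × $0.323/kWh = $99.39

$99.39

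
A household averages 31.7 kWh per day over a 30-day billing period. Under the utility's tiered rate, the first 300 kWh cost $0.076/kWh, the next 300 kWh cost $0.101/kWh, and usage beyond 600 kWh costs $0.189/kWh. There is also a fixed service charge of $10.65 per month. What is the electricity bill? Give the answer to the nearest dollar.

Usage = 31.7 kWh/day × 30 days = 951 kWh
First 300 kWh × $0.076 = $22.80
Next 300 kWh × $0.101 = $30.30
Remaining 351 kWh × $0.189 = $66.34
Energy charge = $119.44; + service $10.65 = $130.09 ≈ $130

$130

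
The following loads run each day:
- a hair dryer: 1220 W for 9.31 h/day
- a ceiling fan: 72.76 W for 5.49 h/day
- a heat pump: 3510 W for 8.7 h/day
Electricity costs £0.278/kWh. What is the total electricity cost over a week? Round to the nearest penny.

£82.31

hair dryer: 1220 W × 9.31 h × 7 d = 79,507 Wh = 79.51 kWh
ceiling fan: 72.76 W × 5.49 h × 7 d = 2,796 Wh = 2.796 kWh
heat pump: 3510 W × 8.7 h × 7 d = 213,759 Wh = 213.8 kWh
Total energy = 79.51 + 2.796 + 213.8 = 296.1 kWh
Cost = 296.1 kWh × £0.278 = £82.31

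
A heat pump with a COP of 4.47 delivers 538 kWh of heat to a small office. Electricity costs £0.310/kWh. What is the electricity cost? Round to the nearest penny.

£37.31

Electrical input = 538 kWh / 4.47 = 120.4 kWh
Cost = 120.4 × £0.310/kWh = £37.31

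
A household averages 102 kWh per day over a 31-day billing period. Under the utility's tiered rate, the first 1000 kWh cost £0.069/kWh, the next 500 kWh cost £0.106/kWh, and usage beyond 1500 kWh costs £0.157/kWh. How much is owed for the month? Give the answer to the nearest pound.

Usage = 102 kWh/day × 31 days = 3162 kWh
First 1000 kWh × £0.069 = £69.00
Next 500 kWh × £0.106 = £53.00
Remaining 1662 kWh × £0.157 = £260.93
Total = £382.93 ≈ £383

£383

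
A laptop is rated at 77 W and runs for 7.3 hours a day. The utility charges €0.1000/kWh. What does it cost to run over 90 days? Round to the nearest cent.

Energy = 77 W × 7.3 h/day × 90 days = 50,589 Wh = 50.59 kWh
Cost = 50.59 kWh × €0.1000/kWh = €5.06

€5.06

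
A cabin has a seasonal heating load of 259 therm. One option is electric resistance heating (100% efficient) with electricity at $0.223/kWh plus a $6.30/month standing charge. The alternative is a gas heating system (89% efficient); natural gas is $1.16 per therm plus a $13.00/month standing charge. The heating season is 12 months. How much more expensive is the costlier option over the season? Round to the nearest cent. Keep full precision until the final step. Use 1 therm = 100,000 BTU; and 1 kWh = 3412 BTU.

Heat load = 259 therm × 100,000 = 25,900,000 BTU
Gas: input = 25,900,000 / 0.89 = 29,101,124 BTU = 291 therm → 291 × $1.16 = $337.57; + 12 × $13.00 standing = $493.57
Electric: 25,900,000 BTU / 3412 = 7,591 kWh → × $0.223 = $1,692.76; + 12 × $6.30 standing = $1,768.36
Difference = |$493.57 − $1,768.36| = $1,274.79

$1274.79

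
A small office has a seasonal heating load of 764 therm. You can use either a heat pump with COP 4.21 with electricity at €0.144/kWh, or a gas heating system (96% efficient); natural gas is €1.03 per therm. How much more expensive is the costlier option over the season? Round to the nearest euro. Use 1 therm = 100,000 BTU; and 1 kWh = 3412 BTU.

€54

Heat load = 764 therm × 100,000 = 76,400,000 BTU
Gas: input = 76,400,000 / 0.960 = 79,583,333 BTU = 795.8 therm → 795.8 × €1.03 = €819.71
Heat pump: 76,400,000 BTU / 3412 = 22,390 kWh heat; / 4.21 = 5,319 kWh in → × €0.144 = €765.89
Difference = |€819.71 − €765.89| = €53.82 ≈ €54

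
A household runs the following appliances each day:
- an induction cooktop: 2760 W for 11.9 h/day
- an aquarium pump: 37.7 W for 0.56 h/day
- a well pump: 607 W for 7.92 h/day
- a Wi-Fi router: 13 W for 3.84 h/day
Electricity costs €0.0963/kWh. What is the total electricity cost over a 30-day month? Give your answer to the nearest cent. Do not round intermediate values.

€108.98

induction cooktop: 2760 W × 11.9 h × 30 d = 985,320 Wh = 985.3 kWh
aquarium pump: 37.7 W × 0.56 h × 30 d = 633 Wh = 0.6334 kWh
well pump: 607 W × 7.92 h × 30 d = 144,223 Wh = 144.2 kWh
Wi-Fi router: 13 W × 3.84 h × 30 d = 1,498 Wh = 1.498 kWh
Total energy = 985.3 + 0.6334 + 144.2 + 1.498 = 1,132 kWh
Cost = 1,132 kWh × €0.0963 = €108.98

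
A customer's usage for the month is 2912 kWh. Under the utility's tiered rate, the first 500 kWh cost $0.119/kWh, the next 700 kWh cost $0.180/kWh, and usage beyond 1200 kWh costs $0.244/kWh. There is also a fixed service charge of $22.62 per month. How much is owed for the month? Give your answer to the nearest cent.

$625.85

First 500 kWh × $0.119 = $59.50
Next 700 kWh × $0.180 = $126.00
Remaining 1712 kWh × $0.244 = $417.73
Energy charge = $603.23; + service $22.62 = $625.85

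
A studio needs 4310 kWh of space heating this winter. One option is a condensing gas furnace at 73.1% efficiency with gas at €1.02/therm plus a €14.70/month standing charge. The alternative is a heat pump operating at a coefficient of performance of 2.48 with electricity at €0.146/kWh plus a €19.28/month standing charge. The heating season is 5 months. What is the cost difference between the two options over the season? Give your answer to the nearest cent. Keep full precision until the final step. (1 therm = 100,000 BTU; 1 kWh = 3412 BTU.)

Heat load = 4310 kWh × 3412 = 14,705,720 BTU
Gas: input = 14,705,720 / 0.731 = 20,117,264 BTU = 201.2 therm → 201.2 × €1.02 = €205.20; + 5 × €14.70 standing = €278.70
Heat pump: 14,705,720 BTU / 3412 = 4,310 kWh heat; / 2.48 = 1,738 kWh in → × €0.146 = €253.73; + 5 × €19.28 standing = €350.13
Difference = |€278.70 − €350.13| = €71.44

€71.44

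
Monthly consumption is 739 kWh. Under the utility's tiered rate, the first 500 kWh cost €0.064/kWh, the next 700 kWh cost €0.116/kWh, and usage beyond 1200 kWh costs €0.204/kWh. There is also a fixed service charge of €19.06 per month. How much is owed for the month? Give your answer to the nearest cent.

First 500 kWh × €0.064 = €32.00
Next 239 kWh × €0.116 = €27.72
Remaining tier: 0 kWh (not reached)
Energy charge = €59.72; + service €19.06 = €78.78

€78.78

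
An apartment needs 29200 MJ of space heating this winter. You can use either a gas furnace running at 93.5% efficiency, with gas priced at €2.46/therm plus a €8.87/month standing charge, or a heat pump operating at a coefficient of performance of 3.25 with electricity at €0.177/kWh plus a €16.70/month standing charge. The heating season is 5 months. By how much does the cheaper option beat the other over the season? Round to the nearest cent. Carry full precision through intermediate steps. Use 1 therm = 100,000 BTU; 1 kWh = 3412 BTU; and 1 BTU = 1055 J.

€247.27

Heat load = 29200 MJ = 29,200,000,000 J / 1055 = 27,677,725 BTU
Gas: input = 27,677,725 / 0.935 = 29,601,845 BTU = 296 therm → 296 × €2.46 = €728.21; + 5 × €8.87 standing = €772.56
Heat pump: 27,677,725 BTU / 3412 = 8,112 kWh heat; / 3.25 = 2,496 kWh in → × €0.177 = €441.79; + 5 × €16.70 standing = €525.29
Difference = |€772.56 − €525.29| = €247.27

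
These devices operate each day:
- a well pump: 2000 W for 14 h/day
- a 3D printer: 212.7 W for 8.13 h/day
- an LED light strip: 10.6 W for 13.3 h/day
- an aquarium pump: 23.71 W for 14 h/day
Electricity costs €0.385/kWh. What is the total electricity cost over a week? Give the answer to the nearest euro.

€81

well pump: 2000 W × 14 h × 7 d = 196,000 Wh = 196 kWh
3D printer: 212.7 W × 8.13 h × 7 d = 12,105 Wh = 12.1 kWh
LED light strip: 10.6 W × 13.3 h × 7 d = 987 Wh = 0.9869 kWh
aquarium pump: 23.71 W × 14 h × 7 d = 2,324 Wh = 2.324 kWh
Total energy = 196 + 12.1 + 0.9869 + 2.324 = 211.4 kWh
Cost = 211.4 kWh × €0.385 = €81.39 ≈ €81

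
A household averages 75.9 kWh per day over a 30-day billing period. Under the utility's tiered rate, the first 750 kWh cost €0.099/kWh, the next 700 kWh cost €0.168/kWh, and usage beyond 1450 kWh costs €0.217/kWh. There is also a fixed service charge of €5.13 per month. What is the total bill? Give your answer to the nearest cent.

€376.44

Usage = 75.9 kWh/day × 30 days = 2277 kWh
First 750 kWh × €0.099 = €74.25
Next 700 kWh × €0.168 = €117.60
Remaining 827 kWh × €0.217 = €179.46
Energy charge = €371.31; + service €5.13 = €376.44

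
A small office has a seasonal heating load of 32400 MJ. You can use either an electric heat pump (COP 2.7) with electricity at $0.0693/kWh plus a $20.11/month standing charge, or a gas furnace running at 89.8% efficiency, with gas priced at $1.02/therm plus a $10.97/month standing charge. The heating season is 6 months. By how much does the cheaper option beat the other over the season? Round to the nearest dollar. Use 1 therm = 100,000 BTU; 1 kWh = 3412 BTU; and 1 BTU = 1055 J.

Heat load = 32400 MJ = 32,400,000,000 J / 1055 = 30,710,900 BTU
Gas: input = 30,710,900 / 0.898 = 34,199,221 BTU = 342 therm → 342 × $1.02 = $348.83; + 6 × $10.97 standing = $414.65
Heat pump: 30,710,900 BTU / 3412 = 9,001 kWh heat; / 2.7 = 3,334 kWh in → × $0.0693 = $231.02; + 6 × $20.11 standing = $351.68
Difference = |$414.65 − $351.68| = $62.97 ≈ $63

$63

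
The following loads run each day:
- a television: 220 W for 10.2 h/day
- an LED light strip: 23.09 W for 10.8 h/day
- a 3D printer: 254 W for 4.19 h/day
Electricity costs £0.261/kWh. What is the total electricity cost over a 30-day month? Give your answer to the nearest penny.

£27.86

television: 220 W × 10.2 h × 30 d = 67,320 Wh = 67.32 kWh
LED light strip: 23.09 W × 10.8 h × 30 d = 7,481 Wh = 7.481 kWh
3D printer: 254 W × 4.19 h × 30 d = 31,928 Wh = 31.93 kWh
Total energy = 67.32 + 7.481 + 31.93 = 106.7 kWh
Cost = 106.7 kWh × £0.261 = £27.86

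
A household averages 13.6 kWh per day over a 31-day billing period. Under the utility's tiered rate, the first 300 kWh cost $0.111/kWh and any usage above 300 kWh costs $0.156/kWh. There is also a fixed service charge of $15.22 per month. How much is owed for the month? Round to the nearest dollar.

Usage = 13.6 kWh/day × 31 days = 421.6 kWh
First 300 kWh × $0.111 = $33.30
Remaining 121.6 kWh × $0.156 = $18.97
Energy charge = $52.27; + service $15.22 = $67.49 ≈ $67

$67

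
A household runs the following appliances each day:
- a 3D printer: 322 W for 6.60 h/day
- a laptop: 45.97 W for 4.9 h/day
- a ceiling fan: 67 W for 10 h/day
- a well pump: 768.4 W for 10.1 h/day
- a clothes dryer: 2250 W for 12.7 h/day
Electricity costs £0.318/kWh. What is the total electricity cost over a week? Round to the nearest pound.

£88

3D printer: 322 W × 6.60 h × 7 d = 14,876 Wh = 14.88 kWh
laptop: 45.97 W × 4.9 h × 7 d = 1,577 Wh = 1.577 kWh
ceiling fan: 67 W × 10 h × 7 d = 4,690 Wh = 4.69 kWh
well pump: 768.4 W × 10.1 h × 7 d = 54,326 Wh = 54.33 kWh
clothes dryer: 2250 W × 12.7 h × 7 d = 200,025 Wh = 200 kWh
Total energy = 14.88 + 1.577 + 4.69 + 54.33 + 200 = 275.5 kWh
Cost = 275.5 kWh × £0.318 = £87.61 ≈ £88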